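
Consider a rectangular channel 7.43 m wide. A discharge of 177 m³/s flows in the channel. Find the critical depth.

y_c = 3.87 m

For a rectangular channel, critical depth y_c = (q²/g)^(1/3) where q = Q/b = 177/7.43 = 23.82 m²/s.
So y_c = (23.82²/9.81)^(1/3) = 3.87 m.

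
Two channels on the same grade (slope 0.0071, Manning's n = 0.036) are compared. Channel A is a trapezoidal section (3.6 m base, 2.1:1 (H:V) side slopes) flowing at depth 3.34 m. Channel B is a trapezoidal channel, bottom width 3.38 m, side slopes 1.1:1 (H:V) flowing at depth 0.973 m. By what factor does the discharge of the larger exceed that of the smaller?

15.8

Channel A: With bottom width b = 3.6 m and side slope z = 2.1: A = (b + zy)y = (3.6 + 2.1×3.34)×3.34 = 35.45 m²; P = b + 2y√(1+z²) = 3.6 + 2×3.34×2.326 = 19.14 m. Hydraulic radius R = A/P = 35.45/19.14 = 1.852 m. Q_A = (1/0.036)·35.45·1.852^(2/3)·√0.0071 = 125.2 m³/s.
Channel B: With bottom width b = 3.38 m and side slope z = 1.1: A = (b + zy)y = (3.38 + 1.1×0.973)×0.973 = 4.33 m²; P = b + 2y√(1+z²) = 3.38 + 2×0.973×1.487 = 6.273 m. Hydraulic radius R = A/P = 4.33/6.273 = 0.6903 m. Q_B = (1/0.036)·4.33·0.6903^(2/3)·√0.0071 = 7.916 m³/s.
The larger discharge is 125.2 m³/s and the smaller is 7.916 m³/s; the ratio is 15.8.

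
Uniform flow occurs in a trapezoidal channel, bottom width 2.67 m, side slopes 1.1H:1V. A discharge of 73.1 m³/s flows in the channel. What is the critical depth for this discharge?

At critical depth, Q² T / (g A³) = 1, i.e. A³/T = Q²/g = 73.1²/9.81 = 544.7.
At y = 2.13 m: A³/T = 165.5 — short.
At y = 3.39 m: A³/T = 1008 — over.
At y = 2.9 m: A³/T = 542.3 — matches.

y_c = 2.9 m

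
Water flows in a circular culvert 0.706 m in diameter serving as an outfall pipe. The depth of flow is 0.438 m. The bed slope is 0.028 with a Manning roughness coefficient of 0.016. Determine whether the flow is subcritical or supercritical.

supercritical

For a circular section of diameter D = 0.706 m at depth y = 0.438 m, the central angle is θ = 2 arccos(1 − 2y/D) = 3.628 rad. Then A = (D²/8)(θ − sin θ) = 0.2552 m² and P = Dθ/2 = 1.281 m.
Hydraulic radius R = A/P = 0.2552/1.281 = 0.1992 m.
V = (1/n) R^(2/3) √S = (1/0.016) × 0.1992^(2/3) × √0.028 = 3.568 m/s. Hydraulic depth D_h = A/T = 0.2552/0.6852 = 0.3724 m.
Froude number Fr = V/√(g·D_h) = 3.568/√(9.81×0.3724) = 1.87, which is greater than 1, so the flow is supercritical.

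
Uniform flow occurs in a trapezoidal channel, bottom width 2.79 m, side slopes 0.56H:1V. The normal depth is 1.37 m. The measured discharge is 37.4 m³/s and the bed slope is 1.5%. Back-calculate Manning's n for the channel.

With bottom width b = 2.79 m and side slope z = 0.56: A = (b + zy)y = (2.79 + 0.56×1.37)×1.37 = 4.873 m²; P = b + 2y√(1+z²) = 2.79 + 2×1.37×1.146 = 5.93 m.
Hydraulic radius R = A/P = 4.873/5.93 = 0.8218 m.
Rearranging Manning's equation: n = (1/Q) A R^(2/3) S^(1/2) = (1/37.4) × 4.873 × 0.8218^(2/3) × √0.015 = 0.014.

n = 0.014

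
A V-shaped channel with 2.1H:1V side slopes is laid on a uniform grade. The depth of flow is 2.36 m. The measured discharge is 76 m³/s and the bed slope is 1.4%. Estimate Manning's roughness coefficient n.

For a triangular section with side slope z = 2.1: A = zy² = 2.1×2.36² = 11.7 m²; P = 2y√(1+z²) = 2×2.36×2.326 = 10.98 m.
Hydraulic radius R = A/P = 11.7/10.98 = 1.065 m.
Rearranging Manning's equation: n = (1/Q) A R^(2/3) S^(1/2) = (1/76) × 11.7 × 1.065^(2/3) × √0.014 = 0.019.

n = 0.019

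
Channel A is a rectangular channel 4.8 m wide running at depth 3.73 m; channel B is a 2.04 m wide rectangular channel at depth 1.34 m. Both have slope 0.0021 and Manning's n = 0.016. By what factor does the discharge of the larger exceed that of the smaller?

12.1

Channel A: Flow area A = b·y = 4.8 × 3.73 = 17.9 m². Wetted perimeter P = b + 2y = 4.8 + 2×3.73 = 12.26 m. Hydraulic radius R = A/P = 17.9/12.26 = 1.46 m. Q_A = (1/0.016)·17.9·1.46^(2/3)·√0.0021 = 66.01 m³/s.
Channel B: Flow area A = b·y = 2.04 × 1.34 = 2.734 m². Wetted perimeter P = b + 2y = 2.04 + 2×1.34 = 4.72 m. Hydraulic radius R = A/P = 2.734/4.72 = 0.5792 m. Q_B = (1/0.016)·2.734·0.5792^(2/3)·√0.0021 = 5.44 m³/s.
The larger discharge is 66.01 m³/s and the smaller is 5.44 m³/s; the ratio is 12.1.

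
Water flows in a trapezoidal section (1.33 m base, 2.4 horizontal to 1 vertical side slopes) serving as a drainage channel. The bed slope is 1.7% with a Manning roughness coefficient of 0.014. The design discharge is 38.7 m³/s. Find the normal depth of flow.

Manning's equation rearranged: A R^(2/3) = nQ / (1·√S) = 0.014 × 38.7 / (√0.017) = 4.155.
Try y = 0.934 m: A R^(2/3) = 2.21 — short.
Try y = 1.42 m: A R^(2/3) = 5.662 — over.
Try y = 1.24 m: A R^(2/3) = 4.155 — matches.

y_n = 1.24 m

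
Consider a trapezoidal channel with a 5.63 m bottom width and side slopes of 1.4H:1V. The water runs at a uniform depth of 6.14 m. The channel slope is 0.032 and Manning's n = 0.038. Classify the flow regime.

supercritical

With bottom width b = 5.63 m and side slope z = 1.4: A = (b + zy)y = (5.63 + 1.4×6.14)×6.14 = 87.35 m²; P = b + 2y√(1+z²) = 5.63 + 2×6.14×1.72 = 26.76 m.
Hydraulic radius R = A/P = 87.35/26.76 = 3.264 m.
V = (1/n) R^(2/3) √S = (1/0.038) × 3.264^(2/3) × √0.032 = 10.36 m/s. Hydraulic depth D_h = A/T = 87.35/22.82 = 3.827 m.
Froude number Fr = V/√(g·D_h) = 10.36/√(9.81×3.827) = 1.69, which is greater than 1, so the flow is supercritical.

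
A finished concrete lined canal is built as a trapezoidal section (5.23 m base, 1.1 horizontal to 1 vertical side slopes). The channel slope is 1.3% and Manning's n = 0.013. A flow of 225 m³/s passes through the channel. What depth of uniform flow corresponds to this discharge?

y_n = 2.43 m

Manning's equation rearranged: A R^(2/3) = nQ / (1·√S) = 0.013 × 225 / (√0.013) = 25.65.
Try y = 1.95 m: A R^(2/3) = 17.17 — too small.
Try y = 2.99 m: A R^(2/3) = 37.75 — too large.
Try y = 2.43 m: A R^(2/3) = 25.63 — ≈ 25.65.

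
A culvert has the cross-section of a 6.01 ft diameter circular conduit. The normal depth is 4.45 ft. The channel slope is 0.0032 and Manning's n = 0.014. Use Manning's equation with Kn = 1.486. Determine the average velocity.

For a circular section of diameter D = 6.01 ft at depth y = 4.45 ft, the central angle is θ = 2 arccos(1 − 2y/D) = 4.145 rad. Then A = (D²/8)(θ − sin θ) = 22.52 ft² and P = Dθ/2 = 12.46 ft.
Hydraulic radius R = A/P = 22.52/12.46 = 1.808 ft.
From Manning's equation, V = (1.486/n) R^(2/3) S^(1/2) = (1.486/0.014) × 1.808^(2/3) × 0.0032^(1/2) = 8.91 ft/s.

V = 8.91 ft/s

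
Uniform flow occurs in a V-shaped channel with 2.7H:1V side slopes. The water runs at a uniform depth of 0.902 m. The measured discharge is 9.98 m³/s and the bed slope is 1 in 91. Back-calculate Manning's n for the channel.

For a triangular section with side slope z = 2.7: A = zy² = 2.7×0.902² = 2.197 m²; P = 2y√(1+z²) = 2×0.902×2.879 = 5.194 m.
Hydraulic radius R = A/P = 2.197/5.194 = 0.4229 m.
Rearranging Manning's equation: n = (1/Q) A R^(2/3) S^(1/2) = (1/9.98) × 2.197 × 0.4229^(2/3) × √0.01099 = 0.013.

n = 0.013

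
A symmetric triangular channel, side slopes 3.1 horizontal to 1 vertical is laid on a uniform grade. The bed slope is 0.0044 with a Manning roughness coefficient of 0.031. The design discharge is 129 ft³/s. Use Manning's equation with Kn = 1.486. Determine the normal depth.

Manning's equation rearranged: A R^(2/3) = nQ / (1.486·√S) = 0.031 × 129 / (1.486 × √0.0044) = 40.57.
At y = 2.37 ft: A R^(2/3) = 18.87 — short.
At y = 3.65 ft: A R^(2/3) = 59.67 — over.
At y = 3.16 ft: A R^(2/3) = 40.63 — close enough.

y_n = 3.16 ft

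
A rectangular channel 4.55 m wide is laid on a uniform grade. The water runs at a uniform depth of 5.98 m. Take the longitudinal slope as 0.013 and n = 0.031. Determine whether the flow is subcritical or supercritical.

Flow area A = b·y = 4.55 × 5.98 = 27.21 m². Wetted perimeter P = b + 2y = 4.55 + 2×5.98 = 16.51 m.
Hydraulic radius R = A/P = 27.21/16.51 = 1.648 m.
V = (1/n) R^(2/3) √S = (1/0.031) × 1.648^(2/3) × √0.013 = 5.132 m/s. Hydraulic depth D_h = A/T = 27.21/4.55 = 5.98 m.
Froude number Fr = V/√(g·D_h) = 5.132/√(9.81×5.98) = 0.67, which is less than 1, so the flow is subcritical.

subcritical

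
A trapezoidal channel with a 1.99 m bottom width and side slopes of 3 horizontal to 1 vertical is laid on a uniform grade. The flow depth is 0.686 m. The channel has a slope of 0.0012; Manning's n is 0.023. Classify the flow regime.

subcritical

With bottom width b = 1.99 m and side slope z = 3: A = (b + zy)y = (1.99 + 3×0.686)×0.686 = 2.777 m²; P = b + 2y√(1+z²) = 1.99 + 2×0.686×3.162 = 6.329 m.
Hydraulic radius R = A/P = 2.777/6.329 = 0.4388 m.
V = (1/n) R^(2/3) √S = (1/0.023) × 0.4388^(2/3) × √0.0012 = 0.8697 m/s. Hydraulic depth D_h = A/T = 2.777/6.106 = 0.4548 m.
Froude number Fr = V/√(g·D_h) = 0.8697/√(9.81×0.4548) = 0.412, which is less than 1, so the flow is subcritical.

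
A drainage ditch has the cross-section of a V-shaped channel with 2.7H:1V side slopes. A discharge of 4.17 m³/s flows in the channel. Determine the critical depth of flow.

At critical depth, Q² T / (g A³) = 1, i.e. A³/T = Q²/g = 4.17²/9.81 = 1.773.
Trying y = 1.09 m: A³/T = 5.608 — over.
Trying y = 0.721 m: A³/T = 0.7102 — short.
Trying y = 0.866 m: A³/T = 1.775 — close enough.

y_c = 0.866 m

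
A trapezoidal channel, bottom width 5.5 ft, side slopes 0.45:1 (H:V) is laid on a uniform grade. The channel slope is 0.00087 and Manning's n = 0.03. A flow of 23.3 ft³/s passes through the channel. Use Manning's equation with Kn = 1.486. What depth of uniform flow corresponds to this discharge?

Manning's equation rearranged: A R^(2/3) = nQ / (1.486·√S) = 0.03 × 23.3 / (1.486 × √0.00087) = 15.95.
Trying y = 2.54 ft: A R^(2/3) = 22.35 — too large.
Trying y = 1.55 ft: A R^(2/3) = 10.11 — too small.
Trying y = 2.06 ft: A R^(2/3) = 15.94 — matches.

y_n = 2.06 ft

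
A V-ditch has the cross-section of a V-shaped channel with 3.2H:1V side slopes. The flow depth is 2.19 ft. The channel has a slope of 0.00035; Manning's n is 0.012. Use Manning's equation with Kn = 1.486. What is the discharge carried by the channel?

For a triangular section with side slope z = 3.2: A = zy² = 3.2×2.19² = 15.35 ft²; P = 2y√(1+z²) = 2×2.19×3.353 = 14.68 ft.
Hydraulic radius R = A/P = 15.35/14.68 = 1.045 ft.
Manning's equation: Q = (1.486/n) A R^(2/3) S^(1/2) = (1.486/0.012) × 15.35 × 1.045^(2/3) × 0.00035^(1/2) = 36.6 ft³/s.

Q = 36.6 ft³/s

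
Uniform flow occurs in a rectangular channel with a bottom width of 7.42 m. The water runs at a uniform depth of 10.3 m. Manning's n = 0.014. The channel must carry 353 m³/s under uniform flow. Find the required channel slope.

S = 0.0011

Flow area A = b·y = 7.42 × 10.3 = 76.43 m². Wetted perimeter P = b + 2y = 7.42 + 2×10.3 = 28.02 m.
Hydraulic radius R = A/P = 76.43/28.02 = 2.728 m.
From Manning's equation, S = [nQ / (1 A R^(2/3))]² = [0.014 × 353 / (1 × 76.43 × 2.728^(2/3))]² = 0.0011.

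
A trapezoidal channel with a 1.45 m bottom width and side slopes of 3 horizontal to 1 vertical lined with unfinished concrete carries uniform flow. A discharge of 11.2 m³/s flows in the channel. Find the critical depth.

y_c = 1.02 m

At critical depth, Q² T / (g A³) = 1, i.e. A³/T = Q²/g = 11.2²/9.81 = 12.79.
Trying y = 0.774 m: A³/T = 4.084 — short.
Trying y = 1.02 m: A³/T = 12.86 — close enough.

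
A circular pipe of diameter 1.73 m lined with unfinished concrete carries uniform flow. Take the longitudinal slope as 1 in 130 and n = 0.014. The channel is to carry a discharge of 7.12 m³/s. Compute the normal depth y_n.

y_n = 1.22 m

Manning's equation rearranged: A R^(2/3) = nQ / (1·√S) = 0.014 × 7.12 / (√0.007692) = 1.137.
Trying y = 1.53 m: A R^(2/3) = 1.421 — too large.
Trying y = 1.22 m: A R^(2/3) = 1.136 — ≈ 1.137.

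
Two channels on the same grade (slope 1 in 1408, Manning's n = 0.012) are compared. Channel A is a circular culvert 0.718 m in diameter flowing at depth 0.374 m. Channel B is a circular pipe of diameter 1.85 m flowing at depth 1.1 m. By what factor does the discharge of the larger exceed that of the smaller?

Channel A: For a circular section of diameter D = 0.718 m at depth y = 0.374 m, the central angle is θ = 2 arccos(1 − 2y/D) = 3.225 rad. Then A = (D²/8)(θ − sin θ) = 0.2132 m² and P = Dθ/2 = 1.158 m. Hydraulic radius R = A/P = 0.2132/1.158 = 0.1841 m. Q_A = (1/0.012)·0.2132·0.1841^(2/3)·√0.0007102 = 0.1533 m³/s.
Channel B: For a circular section of diameter D = 1.85 m at depth y = 1.1 m, the central angle is θ = 2 arccos(1 − 2y/D) = 3.522 rad. Then A = (D²/8)(θ − sin θ) = 1.666 m² and P = Dθ/2 = 3.258 m. Hydraulic radius R = A/P = 1.666/3.258 = 0.5113 m. Q_B = (1/0.012)·1.666·0.5113^(2/3)·√0.0007102 = 2.365 m³/s.
The larger discharge is 2.365 m³/s and the smaller is 0.1533 m³/s; the ratio is 15.4.

15.4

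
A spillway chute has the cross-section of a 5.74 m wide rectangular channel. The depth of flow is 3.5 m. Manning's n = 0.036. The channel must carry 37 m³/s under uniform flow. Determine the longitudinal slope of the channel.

S = 0.00239

Flow area A = b·y = 5.74 × 3.5 = 20.09 m². Wetted perimeter P = b + 2y = 5.74 + 2×3.5 = 12.74 m.
Hydraulic radius R = A/P = 20.09/12.74 = 1.577 m.
From Manning's equation, S = [nQ / (1 A R^(2/3))]² = [0.036 × 37 / (1 × 20.09 × 1.577^(2/3))]² = 0.00239.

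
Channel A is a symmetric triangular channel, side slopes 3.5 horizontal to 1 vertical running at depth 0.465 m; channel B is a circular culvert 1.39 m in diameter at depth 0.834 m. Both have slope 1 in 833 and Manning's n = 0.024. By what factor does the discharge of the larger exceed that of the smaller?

1.81

Channel A: For a triangular section with side slope z = 3.5: A = zy² = 3.5×0.465² = 0.7568 m²; P = 2y√(1+z²) = 2×0.465×3.64 = 3.385 m. Hydraulic radius R = A/P = 0.7568/3.385 = 0.2236 m. Q_A = (1/0.024)·0.7568·0.2236^(2/3)·√0.0012 = 0.4024 m³/s.
Channel B: For a circular section of diameter D = 1.39 m at depth y = 0.834 m, the central angle is θ = 2 arccos(1 − 2y/D) = 3.544 rad. Then A = (D²/8)(θ − sin θ) = 0.9506 m² and P = Dθ/2 = 2.463 m. Hydraulic radius R = A/P = 0.9506/2.463 = 0.3859 m. Q_B = (1/0.024)·0.9506·0.3859^(2/3)·√0.0012 = 0.7275 m³/s.
The larger discharge is 0.7275 m³/s and the smaller is 0.4024 m³/s; the ratio is 1.81.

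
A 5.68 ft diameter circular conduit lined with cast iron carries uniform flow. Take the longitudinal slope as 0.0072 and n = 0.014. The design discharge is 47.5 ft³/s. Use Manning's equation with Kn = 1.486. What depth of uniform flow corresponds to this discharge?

y_n = 1.56 ft

Manning's equation rearranged: A R^(2/3) = nQ / (1.486·√S) = 0.014 × 47.5 / (1.486 × √0.0072) = 5.274.
At y = 1.87 ft: A R^(2/3) = 7.495 — too large.
At y = 1.56 ft: A R^(2/3) = 5.278 — close enough.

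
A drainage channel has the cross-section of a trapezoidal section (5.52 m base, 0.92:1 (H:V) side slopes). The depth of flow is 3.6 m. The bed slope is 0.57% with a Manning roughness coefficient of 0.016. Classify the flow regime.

supercritical

With bottom width b = 5.52 m and side slope z = 0.92: A = (b + zy)y = (5.52 + 0.92×3.6)×3.6 = 31.8 m²; P = b + 2y√(1+z²) = 5.52 + 2×3.6×1.359 = 15.3 m.
Hydraulic radius R = A/P = 31.8/15.3 = 2.078 m.
V = (1/n) R^(2/3) √S = (1/0.016) × 2.078^(2/3) × √0.0057 = 7.683 m/s. Hydraulic depth D_h = A/T = 31.8/12.14 = 2.618 m.
Froude number Fr = V/√(g·D_h) = 7.683/√(9.81×2.618) = 1.52, which is greater than 1, so the flow is supercritical.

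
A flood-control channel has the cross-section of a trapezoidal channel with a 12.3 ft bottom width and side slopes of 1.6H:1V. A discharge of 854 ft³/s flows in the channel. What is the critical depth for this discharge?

At critical depth, Q² T / (g A³) = 1, i.e. A³/T = Q²/g = 854²/32.2 = 22650.
Try y = 5.47 ft: A³/T = 51240 — over.
Try y = 3.88 ft: A³/T = 14980 — short.
Try y = 4.36 ft: A³/T = 22610 — close enough.

y_c = 4.36 ft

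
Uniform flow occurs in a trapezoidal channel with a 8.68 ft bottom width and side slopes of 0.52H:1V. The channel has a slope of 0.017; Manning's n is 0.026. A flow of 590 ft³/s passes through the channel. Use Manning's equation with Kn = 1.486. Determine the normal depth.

Manning's equation rearranged: A R^(2/3) = nQ / (1.486·√S) = 0.026 × 590 / (1.486 × √0.017) = 79.17.
At y = 4.97 ft: A R^(2/3) = 111.6 — over.
At y = 2.96 ft: A R^(2/3) = 47.54 — short.
At y = 4.04 ft: A R^(2/3) = 79.13 — close enough.

y_n = 4.04 ft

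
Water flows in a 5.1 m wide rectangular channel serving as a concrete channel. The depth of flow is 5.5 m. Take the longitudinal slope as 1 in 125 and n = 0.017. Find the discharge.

Q = 214 m³/s

Flow area A = b·y = 5.1 × 5.5 = 28.05 m². Wetted perimeter P = b + 2y = 5.1 + 2×5.5 = 16.1 m.
Hydraulic radius R = A/P = 28.05/16.1 = 1.742 m.
Manning's equation: Q = (1/n) A R^(2/3) S^(1/2) = (1/0.017) × 28.05 × 1.742^(2/3) × 0.008^(1/2) = 214 m³/s.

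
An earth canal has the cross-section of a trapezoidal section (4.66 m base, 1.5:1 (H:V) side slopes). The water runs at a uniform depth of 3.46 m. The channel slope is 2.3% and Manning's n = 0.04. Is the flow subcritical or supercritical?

supercritical

With bottom width b = 4.66 m and side slope z = 1.5: A = (b + zy)y = (4.66 + 1.5×3.46)×3.46 = 34.08 m²; P = b + 2y√(1+z²) = 4.66 + 2×3.46×1.803 = 17.14 m.
Hydraulic radius R = A/P = 34.08/17.14 = 1.989 m.
V = (1/n) R^(2/3) √S = (1/0.04) × 1.989^(2/3) × √0.023 = 5.996 m/s. Hydraulic depth D_h = A/T = 34.08/15.04 = 2.266 m.
Froude number Fr = V/√(g·D_h) = 5.996/√(9.81×2.266) = 1.27, which is greater than 1, so the flow is supercritical.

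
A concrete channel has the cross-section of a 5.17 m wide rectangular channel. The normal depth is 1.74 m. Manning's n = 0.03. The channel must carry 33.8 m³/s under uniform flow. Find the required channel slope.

S = 0.0121

Flow area A = b·y = 5.17 × 1.74 = 8.996 m². Wetted perimeter P = b + 2y = 5.17 + 2×1.74 = 8.65 m.
Hydraulic radius R = A/P = 8.996/8.65 = 1.04 m.
From Manning's equation, S = [nQ / (1 A R^(2/3))]² = [0.03 × 33.8 / (1 × 8.996 × 1.04^(2/3))]² = 0.0121.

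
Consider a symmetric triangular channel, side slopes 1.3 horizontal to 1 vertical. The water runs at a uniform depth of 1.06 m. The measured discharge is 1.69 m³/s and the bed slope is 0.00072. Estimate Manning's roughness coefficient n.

For a triangular section with side slope z = 1.3: A = zy² = 1.3×1.06² = 1.461 m²; P = 2y√(1+z²) = 2×1.06×1.64 = 3.477 m.
Hydraulic radius R = A/P = 1.461/3.477 = 0.4201 m.
Rearranging Manning's equation: n = (1/Q) A R^(2/3) S^(1/2) = (1/1.69) × 1.461 × 0.4201^(2/3) × √0.00072 = 0.013.

n = 0.013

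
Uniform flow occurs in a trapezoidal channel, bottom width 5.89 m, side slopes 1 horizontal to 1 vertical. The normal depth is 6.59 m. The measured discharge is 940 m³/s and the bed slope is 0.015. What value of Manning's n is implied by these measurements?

n = 0.024

With bottom width b = 5.89 m and side slope z = 1: A = (b + zy)y = (5.89 + 1×6.59)×6.59 = 82.24 m²; P = b + 2y√(1+z²) = 5.89 + 2×6.59×1.414 = 24.53 m.
Hydraulic radius R = A/P = 82.24/24.53 = 3.353 m.
Rearranging Manning's equation: n = (1/Q) A R^(2/3) S^(1/2) = (1/940) × 82.24 × 3.353^(2/3) × √0.015 = 0.024.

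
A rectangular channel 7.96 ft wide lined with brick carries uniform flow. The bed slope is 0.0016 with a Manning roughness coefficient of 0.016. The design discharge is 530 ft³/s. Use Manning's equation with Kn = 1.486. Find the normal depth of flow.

y_n = 9.09 ft

Manning's equation rearranged: A R^(2/3) = nQ / (1.486·√S) = 0.016 × 530 / (1.486 × √0.0016) = 142.7.
Trying y = 10.6 ft: A R^(2/3) = 171.3 — over.
Trying y = 6.46 ft: A R^(2/3) = 93.78 — short.
Trying y = 9.09 ft: A R^(2/3) = 142.6 — ≈ 142.7.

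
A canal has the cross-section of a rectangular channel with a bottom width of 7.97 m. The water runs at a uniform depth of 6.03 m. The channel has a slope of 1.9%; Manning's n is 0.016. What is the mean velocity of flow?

Flow area A = b·y = 7.97 × 6.03 = 48.06 m². Wetted perimeter P = b + 2y = 7.97 + 2×6.03 = 20.03 m.
Hydraulic radius R = A/P = 48.06/20.03 = 2.399 m.
From Manning's equation, V = (1/n) R^(2/3) S^(1/2) = (1/0.016) × 2.399^(2/3) × 0.019^(1/2) = 15.4 m/s.

V = 15.4 m/s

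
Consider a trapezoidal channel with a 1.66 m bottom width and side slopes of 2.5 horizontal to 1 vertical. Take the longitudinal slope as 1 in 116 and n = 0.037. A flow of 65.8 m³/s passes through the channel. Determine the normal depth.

Manning's equation rearranged: A R^(2/3) = nQ / (1·√S) = 0.037 × 65.8 / (√0.008621) = 26.22.
Trying y = 2.84 m: A R^(2/3) = 32.13 — too large.
Trying y = 2.61 m: A R^(2/3) = 26.22 — close enough.

y_n = 2.61 m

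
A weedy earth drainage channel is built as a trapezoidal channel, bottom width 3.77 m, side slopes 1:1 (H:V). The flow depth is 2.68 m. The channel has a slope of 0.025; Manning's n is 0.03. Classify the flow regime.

With bottom width b = 3.77 m and side slope z = 1: A = (b + zy)y = (3.77 + 1×2.68)×2.68 = 17.29 m²; P = b + 2y√(1+z²) = 3.77 + 2×2.68×1.414 = 11.35 m.
Hydraulic radius R = A/P = 17.29/11.35 = 1.523 m.
V = (1/n) R^(2/3) √S = (1/0.03) × 1.523^(2/3) × √0.025 = 6.977 m/s. Hydraulic depth D_h = A/T = 17.29/9.13 = 1.893 m.
Froude number Fr = V/√(g·D_h) = 6.977/√(9.81×1.893) = 1.62, which is greater than 1, so the flow is supercritical.

supercritical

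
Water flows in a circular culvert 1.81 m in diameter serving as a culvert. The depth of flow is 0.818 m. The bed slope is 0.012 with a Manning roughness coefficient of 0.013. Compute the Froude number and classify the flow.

For a circular section of diameter D = 1.81 m at depth y = 0.818 m, the central angle is θ = 2 arccos(1 − 2y/D) = 2.949 rad. Then A = (D²/8)(θ − sin θ) = 1.129 m² and P = Dθ/2 = 2.669 m.
Hydraulic radius R = A/P = 1.129/2.669 = 0.4231 m.
V = (1/n) R^(2/3) √S = (1/0.013) × 0.4231^(2/3) × √0.012 = 4.749 m/s. Hydraulic depth D_h = A/T = 1.129/1.802 = 0.6268 m.
Froude number Fr = V/√(g·D_h) = 4.749/√(9.81×0.6268) = 1.92, which is greater than 1, so the flow is supercritical.

supercritical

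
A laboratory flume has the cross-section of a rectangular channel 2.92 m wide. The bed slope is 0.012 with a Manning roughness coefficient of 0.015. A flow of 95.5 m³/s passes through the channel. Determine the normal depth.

Manning's equation rearranged: A R^(2/3) = nQ / (1·√S) = 0.015 × 95.5 / (√0.012) = 13.08.
Trying y = 3.06 m: A R^(2/3) = 8.866 — low.
Trying y = 4.24 m: A R^(2/3) = 13.08 — matches.

y_n = 4.24 m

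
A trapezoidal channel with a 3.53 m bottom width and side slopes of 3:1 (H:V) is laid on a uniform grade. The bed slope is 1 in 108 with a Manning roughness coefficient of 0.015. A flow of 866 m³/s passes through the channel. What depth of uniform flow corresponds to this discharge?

Manning's equation rearranged: A R^(2/3) = nQ / (1·√S) = 0.015 × 866 / (√0.009259) = 135.
At y = 5.32 m: A R^(2/3) = 205.4 — over.
At y = 4.47 m: A R^(2/3) = 135 — close enough.

y_n = 4.47 m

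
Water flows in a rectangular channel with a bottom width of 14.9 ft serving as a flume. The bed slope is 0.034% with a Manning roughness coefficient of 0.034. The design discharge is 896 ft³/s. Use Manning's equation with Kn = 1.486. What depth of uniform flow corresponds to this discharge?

y_n = 23.5 ft

Manning's equation rearranged: A R^(2/3) = nQ / (1.486·√S) = 0.034 × 896 / (1.486 × √0.00034) = 1112.
Trying y = 25.9 ft: A R^(2/3) = 1244 — over.
Trying y = 16.7 ft: A R^(2/3) = 742.2 — short.
Trying y = 23.5 ft: A R^(2/3) = 1112 — matches.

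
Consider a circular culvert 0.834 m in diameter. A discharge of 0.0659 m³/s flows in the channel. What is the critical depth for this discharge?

y_c = 0.148 m

At critical depth, Q² T / (g A³) = 1, i.e. A³/T = Q²/g = 0.0659²/9.81 = 0.0004427.
Trying y = 0.181 m: A³/T = 0.000971 — too large.
Trying y = 0.148 m: A³/T = 0.0004412 — ≈ 0.0004427.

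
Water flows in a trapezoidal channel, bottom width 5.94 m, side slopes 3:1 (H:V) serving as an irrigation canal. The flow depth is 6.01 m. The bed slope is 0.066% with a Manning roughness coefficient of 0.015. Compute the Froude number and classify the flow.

With bottom width b = 5.94 m and side slope z = 3: A = (b + zy)y = (5.94 + 3×6.01)×6.01 = 144.1 m²; P = b + 2y√(1+z²) = 5.94 + 2×6.01×3.162 = 43.95 m.
Hydraulic radius R = A/P = 144.1/43.95 = 3.278 m.
V = (1/n) R^(2/3) √S = (1/0.015) × 3.278^(2/3) × √0.00066 = 3.779 m/s. Hydraulic depth D_h = A/T = 144.1/42 = 3.43 m.
Froude number Fr = V/√(g·D_h) = 3.779/√(9.81×3.43) = 0.652, which is less than 1, so the flow is subcritical.

subcritical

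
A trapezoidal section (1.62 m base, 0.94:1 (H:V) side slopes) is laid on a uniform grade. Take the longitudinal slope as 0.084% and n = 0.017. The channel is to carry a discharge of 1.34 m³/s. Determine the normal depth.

y_n = 0.634 m

Manning's equation rearranged: A R^(2/3) = nQ / (1·√S) = 0.017 × 1.34 / (√0.00084) = 0.786.
Try y = 0.442 m: A R^(2/3) = 0.4188 — short.
Try y = 0.804 m: A R^(2/3) = 1.202 — over.
Try y = 0.634 m: A R^(2/3) = 0.7855 — close enough.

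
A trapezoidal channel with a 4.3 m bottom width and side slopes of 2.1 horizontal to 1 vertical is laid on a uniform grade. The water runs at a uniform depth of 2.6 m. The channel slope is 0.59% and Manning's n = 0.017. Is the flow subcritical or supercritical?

supercritical

With bottom width b = 4.3 m and side slope z = 2.1: A = (b + zy)y = (4.3 + 2.1×2.6)×2.6 = 25.38 m²; P = b + 2y√(1+z²) = 4.3 + 2×2.6×2.326 = 16.39 m.
Hydraulic radius R = A/P = 25.38/16.39 = 1.548 m.
V = (1/n) R^(2/3) √S = (1/0.017) × 1.548^(2/3) × √0.0059 = 6.046 m/s. Hydraulic depth D_h = A/T = 25.38/15.22 = 1.667 m.
Froude number Fr = V/√(g·D_h) = 6.046/√(9.81×1.667) = 1.49, which is greater than 1, so the flow is supercritical.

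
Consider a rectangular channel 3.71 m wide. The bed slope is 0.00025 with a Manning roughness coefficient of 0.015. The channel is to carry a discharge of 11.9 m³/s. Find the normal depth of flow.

Manning's equation rearranged: A R^(2/3) = nQ / (1·√S) = 0.015 × 11.9 / (√0.00025) = 11.29.
At y = 2.53 m: A R^(2/3) = 9.821 — low.
At y = 3.46 m: A R^(2/3) = 14.56 — high.
At y = 2.82 m: A R^(2/3) = 11.28 — close enough.

y_n = 2.82 m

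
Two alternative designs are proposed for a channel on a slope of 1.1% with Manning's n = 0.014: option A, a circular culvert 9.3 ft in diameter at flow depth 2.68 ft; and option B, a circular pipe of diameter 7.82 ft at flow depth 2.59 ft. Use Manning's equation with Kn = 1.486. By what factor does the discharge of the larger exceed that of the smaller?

Channel A: For a circular section of diameter D = 9.3 ft at depth y = 2.68 ft, the central angle is θ = 2 arccos(1 − 2y/D) = 2.267 rad. Then A = (D²/8)(θ − sin θ) = 16.21 ft² and P = Dθ/2 = 10.54 ft. Hydraulic radius R = A/P = 16.21/10.54 = 1.538 ft. Q_A = (1.486/0.014)·16.21·1.538^(2/3)·√0.011 = 240.4 ft³/s.
Channel B: For a circular section of diameter D = 7.82 ft at depth y = 2.59 ft, the central angle is θ = 2 arccos(1 − 2y/D) = 2.453 rad. Then A = (D²/8)(θ − sin θ) = 13.89 ft² and P = Dθ/2 = 9.591 ft. Hydraulic radius R = A/P = 13.89/9.591 = 1.448 ft. Q_B = (1.486/0.014)·13.89·1.448^(2/3)·√0.011 = 198 ft³/s.
The larger discharge is 240.4 ft³/s and the smaller is 198 ft³/s; the ratio is 1.21.

1.21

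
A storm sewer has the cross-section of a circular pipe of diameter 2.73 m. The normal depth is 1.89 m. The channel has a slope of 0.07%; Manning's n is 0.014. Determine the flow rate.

For a circular section of diameter D = 2.73 m at depth y = 1.89 m, the central angle is θ = 2 arccos(1 − 2y/D) = 3.931 rad. Then A = (D²/8)(θ − sin θ) = 4.324 m² and P = Dθ/2 = 5.366 m.
Hydraulic radius R = A/P = 4.324/5.366 = 0.8058 m.
Manning's equation: Q = (1/n) A R^(2/3) S^(1/2) = (1/0.014) × 4.324 × 0.8058^(2/3) × 0.0007^(1/2) = 7.08 m³/s.

Q = 7.08 m³/s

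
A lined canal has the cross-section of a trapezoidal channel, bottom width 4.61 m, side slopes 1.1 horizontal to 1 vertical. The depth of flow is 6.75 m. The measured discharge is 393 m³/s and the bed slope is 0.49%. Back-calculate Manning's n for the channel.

With bottom width b = 4.61 m and side slope z = 1.1: A = (b + zy)y = (4.61 + 1.1×6.75)×6.75 = 81.24 m²; P = b + 2y√(1+z²) = 4.61 + 2×6.75×1.487 = 24.68 m.
Hydraulic radius R = A/P = 81.24/24.68 = 3.292 m.
Rearranging Manning's equation: n = (1/Q) A R^(2/3) S^(1/2) = (1/393) × 81.24 × 3.292^(2/3) × √0.0049 = 0.032.

n = 0.032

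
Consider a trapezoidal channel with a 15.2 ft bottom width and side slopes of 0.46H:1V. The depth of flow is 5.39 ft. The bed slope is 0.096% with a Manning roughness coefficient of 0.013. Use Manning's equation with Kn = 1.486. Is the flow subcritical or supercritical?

With bottom width b = 15.2 ft and side slope z = 0.46: A = (b + zy)y = (15.2 + 0.46×5.39)×5.39 = 95.29 ft²; P = b + 2y√(1+z²) = 15.2 + 2×5.39×1.101 = 27.07 ft.
Hydraulic radius R = A/P = 95.29/27.07 = 3.521 ft.
V = (1.486/n) R^(2/3) √S = (1.486/0.013) × 3.521^(2/3) × √0.00096 = 8.197 ft/s. Hydraulic depth D_h = A/T = 95.29/20.16 = 4.727 ft.
Froude number Fr = V/√(g·D_h) = 8.197/√(32.2×4.727) = 0.664, which is less than 1, so the flow is subcritical.

subcritical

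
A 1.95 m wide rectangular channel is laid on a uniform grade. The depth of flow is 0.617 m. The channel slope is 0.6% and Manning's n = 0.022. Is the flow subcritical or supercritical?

subcritical

Flow area A = b·y = 1.95 × 0.617 = 1.203 m². Wetted perimeter P = b + 2y = 1.95 + 2×0.617 = 3.184 m.
Hydraulic radius R = A/P = 1.203/3.184 = 0.3779 m.
V = (1/n) R^(2/3) √S = (1/0.022) × 0.3779^(2/3) × √0.006 = 1.84 m/s. Hydraulic depth D_h = A/T = 1.203/1.95 = 0.617 m.
Froude number Fr = V/√(g·D_h) = 1.84/√(9.81×0.617) = 0.748, which is less than 1, so the flow is subcritical.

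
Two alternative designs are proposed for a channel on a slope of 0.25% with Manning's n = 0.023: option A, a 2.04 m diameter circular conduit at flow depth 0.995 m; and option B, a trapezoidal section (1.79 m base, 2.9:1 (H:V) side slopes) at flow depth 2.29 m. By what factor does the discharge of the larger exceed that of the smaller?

Channel A: For a circular section of diameter D = 2.04 m at depth y = 0.995 m, the central angle is θ = 2 arccos(1 − 2y/D) = 3.093 rad. Then A = (D²/8)(θ − sin θ) = 1.583 m² and P = Dθ/2 = 3.154 m. Hydraulic radius R = A/P = 1.583/3.154 = 0.5019 m. Q_A = (1/0.023)·1.583·0.5019^(2/3)·√0.0025 = 2.174 m³/s.
Channel B: With bottom width b = 1.79 m and side slope z = 2.9: A = (b + zy)y = (1.79 + 2.9×2.29)×2.29 = 19.31 m²; P = b + 2y√(1+z²) = 1.79 + 2×2.29×3.068 = 15.84 m. Hydraulic radius R = A/P = 19.31/15.84 = 1.219 m. Q_B = (1/0.023)·19.31·1.219^(2/3)·√0.0025 = 47.89 m³/s.
The larger discharge is 47.89 m³/s and the smaller is 2.174 m³/s; the ratio is 22.

22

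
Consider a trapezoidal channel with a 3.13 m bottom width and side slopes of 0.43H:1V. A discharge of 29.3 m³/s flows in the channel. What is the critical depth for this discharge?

At critical depth, Q² T / (g A³) = 1, i.e. A³/T = Q²/g = 29.3²/9.81 = 87.51.
Try y = 1.36 m: A³/T = 29.99 — short.
Try y = 2.2 m: A³/T = 143.6 — over.
Try y = 1.89 m: A³/T = 87.01 — matches.

y_c = 1.89 m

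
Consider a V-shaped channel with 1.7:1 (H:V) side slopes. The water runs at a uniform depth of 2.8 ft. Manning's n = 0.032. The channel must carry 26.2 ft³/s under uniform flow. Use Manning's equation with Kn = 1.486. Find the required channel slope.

S = 0.00139

For a triangular section with side slope z = 1.7: A = zy² = 1.7×2.8² = 13.33 ft²; P = 2y√(1+z²) = 2×2.8×1.972 = 11.04 ft.
Hydraulic radius R = A/P = 13.33/11.04 = 1.207 ft.
From Manning's equation, S = [nQ / (1.486 A R^(2/3))]² = [0.032 × 26.2 / (1.486 × 13.33 × 1.207^(2/3))]² = 0.00139.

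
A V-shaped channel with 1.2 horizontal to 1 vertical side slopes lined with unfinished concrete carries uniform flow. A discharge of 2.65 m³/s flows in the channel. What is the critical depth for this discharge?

y_c = 0.999 m

At critical depth, Q² T / (g A³) = 1, i.e. A³/T = Q²/g = 2.65²/9.81 = 0.7159.
Try y = 1.16 m: A³/T = 1.512 — over.
Try y = 0.701 m: A³/T = 0.1219 — short.
Try y = 0.999 m: A³/T = 0.7164 — close enough.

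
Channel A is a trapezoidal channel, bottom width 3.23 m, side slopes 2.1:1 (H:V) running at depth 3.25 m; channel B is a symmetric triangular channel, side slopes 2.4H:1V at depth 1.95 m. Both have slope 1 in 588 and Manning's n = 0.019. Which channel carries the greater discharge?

channel A

Channel A: With bottom width b = 3.23 m and side slope z = 2.1: A = (b + zy)y = (3.23 + 2.1×3.25)×3.25 = 32.68 m²; P = b + 2y√(1+z²) = 3.23 + 2×3.25×2.326 = 18.35 m. Hydraulic radius R = A/P = 32.68/18.35 = 1.781 m. Q_A = (1/0.019)·32.68·1.781^(2/3)·√0.001701 = 104.2 m³/s.
Channel B: For a triangular section with side slope z = 2.4: A = zy² = 2.4×1.95² = 9.126 m²; P = 2y√(1+z²) = 2×1.95×2.6 = 10.14 m. Hydraulic radius R = A/P = 9.126/10.14 = 0.9 m. Q_B = (1/0.019)·9.126·0.9^(2/3)·√0.001701 = 18.46 m³/s.
Q_A = 104.2 m³/s vs Q_B = 18.46 m³/s, so channel A carries more.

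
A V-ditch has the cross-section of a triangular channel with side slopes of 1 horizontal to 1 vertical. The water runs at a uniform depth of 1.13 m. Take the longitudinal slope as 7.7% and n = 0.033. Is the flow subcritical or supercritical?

supercritical

For a triangular section with side slope z = 1: A = zy² = 1×1.13² = 1.277 m²; P = 2y√(1+z²) = 2×1.13×1.414 = 3.196 m.
Hydraulic radius R = A/P = 1.277/3.196 = 0.3995 m.
V = (1/n) R^(2/3) √S = (1/0.033) × 0.3995^(2/3) × √0.077 = 4.561 m/s. Hydraulic depth D_h = A/T = 1.277/2.26 = 0.565 m.
Froude number Fr = V/√(g·D_h) = 4.561/√(9.81×0.565) = 1.94, which is greater than 1, so the flow is supercritical.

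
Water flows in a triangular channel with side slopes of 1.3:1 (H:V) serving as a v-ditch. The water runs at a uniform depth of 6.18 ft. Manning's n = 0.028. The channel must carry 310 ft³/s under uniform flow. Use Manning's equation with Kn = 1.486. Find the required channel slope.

S = 0.00419

For a triangular section with side slope z = 1.3: A = zy² = 1.3×6.18² = 49.65 ft²; P = 2y√(1+z²) = 2×6.18×1.64 = 20.27 ft.
Hydraulic radius R = A/P = 49.65/20.27 = 2.449 ft.
From Manning's equation, S = [nQ / (1.486 A R^(2/3))]² = [0.028 × 310 / (1.486 × 49.65 × 2.449^(2/3))]² = 0.00419.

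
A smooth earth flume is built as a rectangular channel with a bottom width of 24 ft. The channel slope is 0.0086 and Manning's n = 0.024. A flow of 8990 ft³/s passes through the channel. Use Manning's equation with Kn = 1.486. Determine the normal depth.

y_n = 17.6 ft

Manning's equation rearranged: A R^(2/3) = nQ / (1.486·√S) = 0.024 × 8990 / (1.486 × √0.0086) = 1566.
At y = 12.6 ft: A R^(2/3) = 1015 — too small.
At y = 20.4 ft: A R^(2/3) = 1885 — too large.
At y = 17.6 ft: A R^(2/3) = 1566 — matches.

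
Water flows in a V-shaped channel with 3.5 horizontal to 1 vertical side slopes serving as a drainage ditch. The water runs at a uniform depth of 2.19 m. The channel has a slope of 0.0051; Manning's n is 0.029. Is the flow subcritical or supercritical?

For a triangular section with side slope z = 3.5: A = zy² = 3.5×2.19² = 16.79 m²; P = 2y√(1+z²) = 2×2.19×3.64 = 15.94 m.
Hydraulic radius R = A/P = 16.79/15.94 = 1.053 m.
V = (1/n) R^(2/3) √S = (1/0.029) × 1.053^(2/3) × √0.0051 = 2.549 m/s. Hydraulic depth D_h = A/T = 16.79/15.33 = 1.095 m.
Froude number Fr = V/√(g·D_h) = 2.549/√(9.81×1.095) = 0.778, which is less than 1, so the flow is subcritical.

subcritical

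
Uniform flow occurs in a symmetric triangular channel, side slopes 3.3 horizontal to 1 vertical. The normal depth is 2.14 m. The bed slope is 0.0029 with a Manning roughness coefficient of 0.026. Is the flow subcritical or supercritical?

subcritical

For a triangular section with side slope z = 3.3: A = zy² = 3.3×2.14² = 15.11 m²; P = 2y√(1+z²) = 2×2.14×3.448 = 14.76 m.
Hydraulic radius R = A/P = 15.11/14.76 = 1.024 m.
V = (1/n) R^(2/3) √S = (1/0.026) × 1.024^(2/3) × √0.0029 = 2.104 m/s. Hydraulic depth D_h = A/T = 15.11/14.12 = 1.07 m.
Froude number Fr = V/√(g·D_h) = 2.104/√(9.81×1.07) = 0.649, which is less than 1, so the flow is subcritical.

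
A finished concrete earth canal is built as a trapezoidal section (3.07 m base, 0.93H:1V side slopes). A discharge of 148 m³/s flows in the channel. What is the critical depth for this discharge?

y_c = 4.16 m

At critical depth, Q² T / (g A³) = 1, i.e. A³/T = Q²/g = 148²/9.81 = 2233.
At y = 2.96 m: A³/T = 597 — short.
At y = 5 m: A³/T = 4649 — over.
At y = 4.16 m: A³/T = 2225 — matches.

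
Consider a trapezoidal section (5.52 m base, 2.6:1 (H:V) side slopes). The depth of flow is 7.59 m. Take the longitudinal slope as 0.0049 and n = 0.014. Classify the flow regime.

supercritical

With bottom width b = 5.52 m and side slope z = 2.6: A = (b + zy)y = (5.52 + 2.6×7.59)×7.59 = 191.7 m²; P = b + 2y√(1+z²) = 5.52 + 2×7.59×2.786 = 47.81 m.
Hydraulic radius R = A/P = 191.7/47.81 = 4.009 m.
V = (1/n) R^(2/3) √S = (1/0.014) × 4.009^(2/3) × √0.0049 = 12.62 m/s. Hydraulic depth D_h = A/T = 191.7/44.99 = 4.261 m.
Froude number Fr = V/√(g·D_h) = 12.62/√(9.81×4.261) = 1.95, which is greater than 1, so the flow is supercritical.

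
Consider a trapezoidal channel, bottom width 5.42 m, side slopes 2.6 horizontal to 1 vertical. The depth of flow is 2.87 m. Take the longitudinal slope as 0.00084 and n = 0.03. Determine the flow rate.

Q = 51.4 m³/s

With bottom width b = 5.42 m and side slope z = 2.6: A = (b + zy)y = (5.42 + 2.6×2.87)×2.87 = 36.97 m²; P = b + 2y√(1+z²) = 5.42 + 2×2.87×2.786 = 21.41 m.
Hydraulic radius R = A/P = 36.97/21.41 = 1.727 m.
Manning's equation: Q = (1/n) A R^(2/3) S^(1/2) = (1/0.03) × 36.97 × 1.727^(2/3) × 0.00084^(1/2) = 51.4 m³/s.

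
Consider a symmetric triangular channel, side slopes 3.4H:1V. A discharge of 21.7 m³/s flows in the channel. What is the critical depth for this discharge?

y_c = 1.53 m

At critical depth, Q² T / (g A³) = 1, i.e. A³/T = Q²/g = 21.7²/9.81 = 48.
At y = 1.71 m: A³/T = 84.51 — high.
At y = 1.36 m: A³/T = 26.89 — low.
At y = 1.53 m: A³/T = 48.46 — ≈ 48.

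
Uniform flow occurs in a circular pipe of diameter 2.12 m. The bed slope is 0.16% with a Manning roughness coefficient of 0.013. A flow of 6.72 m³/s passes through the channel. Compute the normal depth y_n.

y_n = 1.64 m

Manning's equation rearranged: A R^(2/3) = nQ / (1·√S) = 0.013 × 6.72 / (√0.0016) = 2.184.
Trying y = 1.8 m: A R^(2/3) = 2.38 — too large.
Trying y = 1.64 m: A R^(2/3) = 2.183 — ≈ 2.184.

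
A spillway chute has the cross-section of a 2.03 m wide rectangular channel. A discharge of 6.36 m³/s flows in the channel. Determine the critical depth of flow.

For a rectangular channel, critical depth y_c = (q²/g)^(1/3) where q = Q/b = 6.36/2.03 = 3.133 m²/s.
So y_c = (3.133²/9.81)^(1/3) = 1 m.

y_c = 1 m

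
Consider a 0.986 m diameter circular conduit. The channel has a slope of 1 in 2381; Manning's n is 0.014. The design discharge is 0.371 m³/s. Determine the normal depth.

Manning's equation rearranged: A R^(2/3) = nQ / (1·√S) = 0.014 × 0.371 / (√0.00042) = 0.2534.
At y = 0.875 m: A R^(2/3) = 0.3179 — high.
At y = 0.695 m: A R^(2/3) = 0.2536 — matches.

y_n = 0.695 m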